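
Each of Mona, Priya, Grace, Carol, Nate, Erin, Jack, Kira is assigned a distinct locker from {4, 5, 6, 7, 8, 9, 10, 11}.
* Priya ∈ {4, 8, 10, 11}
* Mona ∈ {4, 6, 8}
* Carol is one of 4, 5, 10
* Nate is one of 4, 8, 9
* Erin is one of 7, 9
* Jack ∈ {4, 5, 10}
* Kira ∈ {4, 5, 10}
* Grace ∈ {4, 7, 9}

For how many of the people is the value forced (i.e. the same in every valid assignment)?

The 8 variables draw from only 8 values {4, 5, 6, 7, 8, 9, 10, 11}, so each is used; only Mona can be 6, hence Mona = 6.
Among the 7 still-open variables, 11 fits only Priya (and all 7 values in {4, 5, 7, 8, 9, 10, 11} must be used), so Priya = 11.
The 6 still-open variables together cover exactly {4, 5, 7, 8, 9, 10} — 6 values for 6 variables — and 8 appears only in Nate's list, so Nate = 8.
Carol, Jack, Kira share exactly the 3 values {4, 5, 10}; by pigeonhole those values go to them, so strike 4, 5, 10 from Grace.
Determined: Mona=6, Priya=11, Nate=8. The other people each still have more than one consistent value. That makes 3.

3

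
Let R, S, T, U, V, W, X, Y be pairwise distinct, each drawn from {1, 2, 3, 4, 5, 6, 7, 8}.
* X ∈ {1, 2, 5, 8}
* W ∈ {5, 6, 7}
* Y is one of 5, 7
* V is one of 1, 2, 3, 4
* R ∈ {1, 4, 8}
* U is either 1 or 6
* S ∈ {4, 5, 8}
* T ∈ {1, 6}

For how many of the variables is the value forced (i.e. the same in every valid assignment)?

2

The 8 variables draw from only 8 values {1, 2, 3, 4, 5, 6, 7, 8}, so each is used; only V can be 3, hence V = 3.
The 7 still-open variables together cover exactly {1, 2, 4, 5, 6, 7, 8} — 7 values for 7 variables — and 2 appears only in X's list, so X = 2.
T and U between them cover only {1, 6} — a naked pair. Remove those values from R, W.
W and Y between them cover only {5, 7} — a naked pair. Remove those values from S.
Determined: V=3, X=2. The other variables each still have more than one consistent value. That makes 2.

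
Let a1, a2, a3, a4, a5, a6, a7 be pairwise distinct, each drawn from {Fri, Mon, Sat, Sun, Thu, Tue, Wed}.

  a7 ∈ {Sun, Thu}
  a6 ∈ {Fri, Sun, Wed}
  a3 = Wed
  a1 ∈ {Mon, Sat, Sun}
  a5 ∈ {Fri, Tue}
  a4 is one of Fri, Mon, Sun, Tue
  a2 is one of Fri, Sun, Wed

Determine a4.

a3 must be Wed (only option left). Eliminate Wed elsewhere: a2, a6.
The 6 still-open variables draw from only 6 values {Fri, Mon, Sat, Sun, Thu, Tue}, so each is used; only a1 can be Sat, hence a1 = Sat.
The 5 still-open variables together cover exactly {Fri, Mon, Sun, Thu, Tue} — 5 values for 5 variables — and Mon appears only in a4's list, so a4 = Mon.

Mon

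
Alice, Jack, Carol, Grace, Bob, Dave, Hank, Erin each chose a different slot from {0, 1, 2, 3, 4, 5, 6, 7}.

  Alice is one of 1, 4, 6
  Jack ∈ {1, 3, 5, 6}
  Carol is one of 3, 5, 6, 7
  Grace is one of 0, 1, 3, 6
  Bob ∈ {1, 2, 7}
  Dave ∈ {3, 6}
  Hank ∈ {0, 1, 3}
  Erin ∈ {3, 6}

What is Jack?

The 8 variables draw from only 8 values {0, 1, 2, 3, 4, 5, 6, 7}, so each is used; only Bob can be 2, hence Bob = 2.
Among the 7 still-open variables, 4 fits only Alice (and all 7 values in {0, 1, 3, 4, 5, 6, 7} must be used), so Alice = 4.
The 6 still-open variables draw from only 6 values {0, 1, 3, 5, 6, 7}, so each is used; only Carol can be 7, hence Carol = 7.
The 5 still-open variables draw from only 5 values {0, 1, 3, 5, 6}, so each is used; only Jack can be 5, hence Jack = 5.

5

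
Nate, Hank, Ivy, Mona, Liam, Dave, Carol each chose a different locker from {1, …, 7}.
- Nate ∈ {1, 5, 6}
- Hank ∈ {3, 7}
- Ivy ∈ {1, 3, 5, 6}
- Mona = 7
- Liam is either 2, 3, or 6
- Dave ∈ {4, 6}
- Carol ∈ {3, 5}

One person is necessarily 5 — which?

Mona's domain is down to {7}, so Mona = 7. So Hank can't be 7.
Hank has just one choice, so Hank = 3. Strike 3 from Ivy, Liam, Carol.
So 5 goes to Carol.

Carol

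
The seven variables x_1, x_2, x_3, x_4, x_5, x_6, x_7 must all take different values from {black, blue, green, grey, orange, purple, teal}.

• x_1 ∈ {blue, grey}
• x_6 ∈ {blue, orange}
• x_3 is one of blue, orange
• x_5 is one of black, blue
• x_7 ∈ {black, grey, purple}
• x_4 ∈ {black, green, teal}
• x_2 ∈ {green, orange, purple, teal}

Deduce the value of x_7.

purple

x_3 and x_6 between them cover only {blue, orange} — a naked pair. Remove those values from x_1, x_2, x_5.
x_1's domain is down to {grey}, so x_1 = grey. Strike grey from x_7.
x_5's domain is down to {black}, so x_5 = black. So x_4, x_7 can't be black.
So x_7 = purple.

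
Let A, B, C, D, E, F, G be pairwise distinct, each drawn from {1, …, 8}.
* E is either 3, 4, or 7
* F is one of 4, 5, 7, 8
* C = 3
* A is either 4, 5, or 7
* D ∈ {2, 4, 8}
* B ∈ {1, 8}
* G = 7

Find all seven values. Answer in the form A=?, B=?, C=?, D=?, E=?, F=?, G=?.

C must be 3 (only option left). Remove 3 from E.
That leaves G = 7. Strike 7 from A, E, F.
E's domain is down to {4}, so E = 4. Remove 4 from A, D, F.
A's domain is down to {5}, so A = 5. Remove 5 from F.
That leaves F = 8. Remove 8 from B, D.
B must be 1 (only option left).
That leaves D = 2.

A=5, B=1, C=3, D=2, E=4, F=8, G=7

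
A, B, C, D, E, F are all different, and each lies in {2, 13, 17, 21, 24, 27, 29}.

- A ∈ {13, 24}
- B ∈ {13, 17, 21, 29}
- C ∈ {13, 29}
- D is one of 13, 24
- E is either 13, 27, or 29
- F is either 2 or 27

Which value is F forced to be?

2

The 2 variables A and D are confined to {13, 24}, which locks those values in; drop them from B, C, E.
C's domain is down to {29}, so C = 29. Eliminate 29 elsewhere: B, E.
E has just one choice, so E = 27. Remove 27 from F.
So F = 2.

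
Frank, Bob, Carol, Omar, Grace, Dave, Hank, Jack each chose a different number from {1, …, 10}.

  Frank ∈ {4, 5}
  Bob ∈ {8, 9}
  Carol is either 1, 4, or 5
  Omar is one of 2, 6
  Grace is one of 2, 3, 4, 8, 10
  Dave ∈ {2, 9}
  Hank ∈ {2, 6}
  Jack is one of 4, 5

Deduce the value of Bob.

8

Frank and Jack share exactly the 2 values {4, 5}; by pigeonhole those values go to them, so strike 4, 5 from Carol, Grace.
Carol has just one choice, so Carol = 1.
The 2 variables Omar and Hank are confined to {2, 6}, which locks those values in; drop them from Grace, Dave.
Dave has just one choice, so Dave = 9. Remove 9 from Bob.
So Bob = 8.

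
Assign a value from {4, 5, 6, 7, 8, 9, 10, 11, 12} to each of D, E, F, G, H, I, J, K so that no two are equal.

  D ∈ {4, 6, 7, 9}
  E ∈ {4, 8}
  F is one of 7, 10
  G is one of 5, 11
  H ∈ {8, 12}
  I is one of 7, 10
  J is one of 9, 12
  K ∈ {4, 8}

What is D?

E and K between them cover only {4, 8} — a naked pair. Remove those values from D, H.
H must be 12 (only option left). Strike 12 from J.
J's domain is down to {9}, so J = 9. So D can't be 9.
The 2 variables F and I are confined to {7, 10}, which locks those values in; drop them from D.
So D = 6.

6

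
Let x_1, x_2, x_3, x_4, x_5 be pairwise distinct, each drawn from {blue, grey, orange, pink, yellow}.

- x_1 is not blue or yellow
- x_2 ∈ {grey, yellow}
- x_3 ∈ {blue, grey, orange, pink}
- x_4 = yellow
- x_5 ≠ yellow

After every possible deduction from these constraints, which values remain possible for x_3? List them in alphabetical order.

blue, orange, pink

x_4's domain is down to {yellow}, so x_4 = yellow. So x_2 can't be yellow.
That leaves x_2 = grey. So x_1, x_3, x_5 can't be grey.
No further eliminations apply; x_3 can still be any of blue, orange, pink.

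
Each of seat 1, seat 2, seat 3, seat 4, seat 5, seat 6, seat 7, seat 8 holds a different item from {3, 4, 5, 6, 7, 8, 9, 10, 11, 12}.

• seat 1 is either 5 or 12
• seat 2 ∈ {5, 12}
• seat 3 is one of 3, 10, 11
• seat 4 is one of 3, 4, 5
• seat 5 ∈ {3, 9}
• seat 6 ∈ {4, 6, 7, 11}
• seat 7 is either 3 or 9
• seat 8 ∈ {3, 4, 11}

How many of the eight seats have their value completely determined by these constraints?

3

seat 1 and seat 2 between them cover only {5, 12} — a naked pair. Remove those values from seat 4.
seat 5 and seat 7 between them cover only {3, 9} — a naked pair. Remove those values from seat 3, seat 4, seat 8.
seat 4's domain is down to {4}, so seat 4 = 4. Strike 4 from seat 6, seat 8.
seat 8 has just one choice, so seat 8 = 11. So seat 3, seat 6 can't be 11.
seat 3's domain is down to {10}, so seat 3 = 10.
Determined: seat 3=10, seat 4=4, seat 8=11. The other seats each still have more than one consistent value. That makes 3.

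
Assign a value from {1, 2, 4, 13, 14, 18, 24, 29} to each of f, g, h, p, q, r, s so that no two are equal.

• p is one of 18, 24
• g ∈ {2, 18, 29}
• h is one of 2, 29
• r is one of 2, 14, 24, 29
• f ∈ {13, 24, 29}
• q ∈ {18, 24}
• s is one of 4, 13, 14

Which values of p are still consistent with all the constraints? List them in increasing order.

The 7 variables draw from only 7 values {2, 4, 13, 14, 18, 24, 29}, so each is used; only s can be 4, hence s = 4.
Among the 6 still-open variables, 13 fits only f (and all 6 values in {2, 13, 14, 18, 24, 29} must be used), so f = 13.
The 5 still-open variables together cover exactly {2, 14, 18, 24, 29} — 5 values for 5 variables — and 14 appears only in r's list, so r = 14.
p and q share exactly the 2 values {18, 24}; by pigeonhole those values go to them, so strike 18, 24 from g.
No further eliminations apply; p can still be any of 18, 24.

18, 24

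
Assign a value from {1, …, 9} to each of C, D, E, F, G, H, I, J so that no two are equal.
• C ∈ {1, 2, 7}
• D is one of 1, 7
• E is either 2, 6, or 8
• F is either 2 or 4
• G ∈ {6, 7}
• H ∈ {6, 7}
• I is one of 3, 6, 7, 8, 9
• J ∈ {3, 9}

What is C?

The 8 variables together cover exactly {1, 2, 3, 4, 6, 7, 8, 9} — 8 values for 8 variables — and 4 appears only in F's list, so F = 4.
The 2 variables G and H are confined to {6, 7}, which locks those values in; drop them from C, D, E, I.
D must be 1 (only option left). Remove 1 from C.
So C = 2.

2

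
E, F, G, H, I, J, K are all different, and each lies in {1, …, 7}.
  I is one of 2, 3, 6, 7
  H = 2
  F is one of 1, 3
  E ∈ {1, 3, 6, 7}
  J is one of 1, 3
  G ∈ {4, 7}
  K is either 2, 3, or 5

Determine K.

5

H must be 2 (only option left). So I, K can't be 2.
The 6 still-open variables together cover exactly {1, 3, 4, 5, 6, 7} — 6 values for 6 variables — and 4 appears only in G's list, so G = 4.
The 5 still-open variables together cover exactly {1, 3, 5, 6, 7} — 5 values for 5 variables — and 5 appears only in K's list, so K = 5.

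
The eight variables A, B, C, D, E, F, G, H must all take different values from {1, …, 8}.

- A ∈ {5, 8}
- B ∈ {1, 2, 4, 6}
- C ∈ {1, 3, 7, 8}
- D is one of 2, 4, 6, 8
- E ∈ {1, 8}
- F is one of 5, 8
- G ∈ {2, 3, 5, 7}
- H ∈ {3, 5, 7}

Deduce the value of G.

2

A and F between them cover only {5, 8} — a naked pair. Remove those values from C, D, E, G, H.
E has just one choice, so E = 1. Remove 1 from B, C.
C and H share exactly the 2 values {3, 7}; by pigeonhole those values go to them, so strike 3, 7 from G.
So G = 2.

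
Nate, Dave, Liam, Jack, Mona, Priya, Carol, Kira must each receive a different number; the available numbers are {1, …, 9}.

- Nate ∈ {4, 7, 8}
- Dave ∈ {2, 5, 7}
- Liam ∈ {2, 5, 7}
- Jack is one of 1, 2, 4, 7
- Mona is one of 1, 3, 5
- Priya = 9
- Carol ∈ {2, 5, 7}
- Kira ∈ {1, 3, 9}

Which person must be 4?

Priya has just one choice, so Priya = 9. Eliminate 9 elsewhere: Kira.
Among the 7 still-open variables, 8 fits only Nate (and all 7 values in {1, 2, 3, 4, 5, 7, 8} must be used), so Nate = 8.
Among the 6 still-open variables, 4 fits only Jack (and all 6 values in {1, 2, 3, 4, 5, 7} must be used), so Jack = 4.

Jack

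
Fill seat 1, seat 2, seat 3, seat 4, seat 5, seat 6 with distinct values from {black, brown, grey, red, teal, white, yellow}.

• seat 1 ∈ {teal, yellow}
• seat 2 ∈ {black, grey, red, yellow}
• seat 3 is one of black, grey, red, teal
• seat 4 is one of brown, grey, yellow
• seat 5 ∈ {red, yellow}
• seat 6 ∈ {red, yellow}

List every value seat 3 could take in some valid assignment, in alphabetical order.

The 6 variables together cover exactly {black, brown, grey, red, teal, yellow} — 6 values for 6 variables — and brown appears only in seat 4's list, so seat 4 = brown.
seat 5 and seat 6 between them cover only {red, yellow} — a naked pair. Remove those values from seat 1, seat 2, seat 3.
seat 1's domain is down to {teal}, so seat 1 = teal. So seat 3 can't be teal.
No further eliminations apply; seat 3 can still be any of black, grey.

black, grey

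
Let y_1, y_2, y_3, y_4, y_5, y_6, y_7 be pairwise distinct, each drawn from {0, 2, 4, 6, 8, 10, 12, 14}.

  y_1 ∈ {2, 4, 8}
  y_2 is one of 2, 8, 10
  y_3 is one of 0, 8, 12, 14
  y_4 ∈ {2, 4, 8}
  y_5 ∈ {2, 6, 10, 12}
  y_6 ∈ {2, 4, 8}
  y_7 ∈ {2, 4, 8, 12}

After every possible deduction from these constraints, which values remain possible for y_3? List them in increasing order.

y_1, y_4, y_6 between them cover only {2, 4, 8} — a naked triple. Remove those values from y_2, y_3, y_5, y_7.
y_2 has just one choice, so y_2 = 10. Remove 10 from y_5.
That leaves y_7 = 12. Remove 12 from y_3, y_5.
y_5 has just one choice, so y_5 = 6.
No further eliminations apply; y_3 can still be any of 0, 14.

0, 14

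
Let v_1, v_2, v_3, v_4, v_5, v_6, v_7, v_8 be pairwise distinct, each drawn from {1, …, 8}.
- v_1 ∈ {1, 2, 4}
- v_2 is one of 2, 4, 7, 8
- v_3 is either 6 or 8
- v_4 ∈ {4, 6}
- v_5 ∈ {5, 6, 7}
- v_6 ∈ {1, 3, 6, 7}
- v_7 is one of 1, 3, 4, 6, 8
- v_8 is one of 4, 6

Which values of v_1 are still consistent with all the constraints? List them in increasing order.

The 8 variables draw from only 8 values {1, 2, 3, 4, 5, 6, 7, 8}, so each is used; only v_5 can be 5, hence v_5 = 5.
v_4 and v_8 between them cover only {4, 6} — a naked pair. Remove those values from v_1, v_2, v_3, v_6, v_7.
v_3 has just one choice, so v_3 = 8. So v_2, v_7 can't be 8.
No further eliminations apply; v_1 can still be any of 1, 2.

1, 2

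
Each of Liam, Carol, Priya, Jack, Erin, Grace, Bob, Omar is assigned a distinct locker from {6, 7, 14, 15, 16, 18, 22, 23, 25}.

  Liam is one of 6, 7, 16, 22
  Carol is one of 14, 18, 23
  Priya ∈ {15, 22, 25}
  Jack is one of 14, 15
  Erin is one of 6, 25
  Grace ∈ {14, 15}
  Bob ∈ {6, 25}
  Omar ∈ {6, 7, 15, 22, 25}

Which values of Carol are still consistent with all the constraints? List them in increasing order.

The 2 variables Jack and Grace are confined to {14, 15}, which locks those values in; drop them from Carol, Priya, Omar.
The 2 variables Erin and Bob are confined to {6, 25}, which locks those values in; drop them from Liam, Priya, Omar.
That leaves Priya = 22. Strike 22 from Liam, Omar.
That leaves Omar = 7. Eliminate 7 elsewhere: Liam.
Liam's domain is down to {16}, so Liam = 16.
No further eliminations apply; Carol can still be any of 18, 23.

18, 23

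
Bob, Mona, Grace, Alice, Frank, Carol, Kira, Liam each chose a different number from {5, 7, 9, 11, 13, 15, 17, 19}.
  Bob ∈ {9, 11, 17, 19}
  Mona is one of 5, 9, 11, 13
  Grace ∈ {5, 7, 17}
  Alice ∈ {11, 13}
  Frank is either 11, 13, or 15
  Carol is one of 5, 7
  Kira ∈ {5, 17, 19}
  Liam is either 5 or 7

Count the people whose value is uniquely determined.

3

Among the 8 variables, 15 fits only Frank (and all 8 values in {5, 7, 9, 11, 13, 15, 17, 19} must be used), so Frank = 15.
The 2 variables Carol and Liam are confined to {5, 7}, which locks those values in; drop them from Mona, Grace, Kira.
Grace must be 17 (only option left). So Bob, Kira can't be 17.
Kira has just one choice, so Kira = 19. So Bob can't be 19.
Determined: Grace=17, Frank=15, Kira=19. The other people each still have more than one consistent value. That makes 3.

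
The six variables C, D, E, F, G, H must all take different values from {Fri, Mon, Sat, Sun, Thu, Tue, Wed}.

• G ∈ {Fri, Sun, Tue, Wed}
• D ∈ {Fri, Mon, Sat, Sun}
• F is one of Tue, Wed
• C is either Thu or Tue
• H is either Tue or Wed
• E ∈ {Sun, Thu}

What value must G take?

Fri

The 2 variables F and H are confined to {Tue, Wed}, which locks those values in; drop them from C, G.
C has just one choice, so C = Thu. So E can't be Thu.
E must be Sun (only option left). Strike Sun from D, G.
So G = Fri.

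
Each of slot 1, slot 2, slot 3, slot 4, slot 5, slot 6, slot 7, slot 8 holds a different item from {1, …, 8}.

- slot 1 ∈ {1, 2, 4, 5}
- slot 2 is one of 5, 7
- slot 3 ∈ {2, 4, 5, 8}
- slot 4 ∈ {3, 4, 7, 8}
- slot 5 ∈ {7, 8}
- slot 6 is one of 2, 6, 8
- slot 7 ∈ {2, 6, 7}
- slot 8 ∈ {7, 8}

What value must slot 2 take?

Among the 8 variables, 1 fits only slot 1 (and all 8 values in {1, 2, 3, 4, 5, 6, 7, 8} must be used), so slot 1 = 1.
The 7 still-open variables draw from only 7 values {2, 3, 4, 5, 6, 7, 8}, so each is used; only slot 4 can be 3, hence slot 4 = 3.
The 6 still-open variables draw from only 6 values {2, 4, 5, 6, 7, 8}, so each is used; only slot 3 can be 4, hence slot 3 = 4.
Among the 5 still-open variables, 5 fits only slot 2 (and all 5 values in {2, 5, 6, 7, 8} must be used), so slot 2 = 5.

5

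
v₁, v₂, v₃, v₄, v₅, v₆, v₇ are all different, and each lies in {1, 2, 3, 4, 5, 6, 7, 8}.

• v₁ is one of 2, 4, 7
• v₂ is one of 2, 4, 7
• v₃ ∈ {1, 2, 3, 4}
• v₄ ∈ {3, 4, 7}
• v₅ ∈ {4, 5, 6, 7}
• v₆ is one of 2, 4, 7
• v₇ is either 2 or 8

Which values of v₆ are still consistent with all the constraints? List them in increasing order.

v₁, v₂, v₆ share exactly the 3 values {2, 4, 7}; by pigeonhole those values go to them, so strike 2, 4, 7 from v₃, v₄, v₅, v₇.
v₄ must be 3 (only option left). Remove 3 from v₃.
v₇ has just one choice, so v₇ = 8.
v₃ must be 1 (only option left).
No further eliminations apply; v₆ can still be any of 2, 4, 7.

2, 4, 7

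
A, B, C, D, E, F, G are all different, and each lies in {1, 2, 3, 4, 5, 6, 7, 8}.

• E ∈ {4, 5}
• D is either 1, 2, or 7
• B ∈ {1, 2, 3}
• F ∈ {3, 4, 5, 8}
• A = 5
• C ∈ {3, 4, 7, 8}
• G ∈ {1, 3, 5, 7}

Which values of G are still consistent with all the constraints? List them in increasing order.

A must be 5 (only option left). Remove 5 from E, F, G.
E must be 4 (only option left). So C, F can't be 4.
No further eliminations apply; G can still be any of 1, 3, 7.

1, 3, 7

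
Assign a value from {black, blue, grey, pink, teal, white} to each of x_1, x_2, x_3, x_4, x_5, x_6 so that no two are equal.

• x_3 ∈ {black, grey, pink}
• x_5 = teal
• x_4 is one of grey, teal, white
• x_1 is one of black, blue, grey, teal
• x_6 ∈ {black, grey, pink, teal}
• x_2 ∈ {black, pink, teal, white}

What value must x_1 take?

blue

x_5 must be teal (only option left). So x_1, x_2, x_4, x_6 can't be teal.
The 5 still-open variables together cover exactly {black, blue, grey, pink, white} — 5 values for 5 variables — and blue appears only in x_1's list, so x_1 = blue.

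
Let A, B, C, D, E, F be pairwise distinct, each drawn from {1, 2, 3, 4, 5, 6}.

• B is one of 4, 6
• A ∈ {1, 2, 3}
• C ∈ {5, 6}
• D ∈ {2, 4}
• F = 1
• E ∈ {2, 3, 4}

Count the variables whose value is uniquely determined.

3

F has just one choice, so F = 1. Strike 1 from A.
Among the 5 still-open variables, 5 fits only C (and all 5 values in {2, 3, 4, 5, 6} must be used), so C = 5.
Among the 4 still-open variables, 6 fits only B (and all 4 values in {2, 3, 4, 6} must be used), so B = 6.
Determined: B=6, C=5, F=1. The other variables each still have more than one consistent value. That makes 3.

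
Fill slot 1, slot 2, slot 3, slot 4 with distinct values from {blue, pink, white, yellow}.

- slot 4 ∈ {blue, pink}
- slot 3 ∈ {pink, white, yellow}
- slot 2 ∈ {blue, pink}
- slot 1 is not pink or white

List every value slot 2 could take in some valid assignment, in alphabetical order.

blue, pink

The 4 variables draw from only 4 values {blue, pink, white, yellow}, so each is used; only slot 3 can be white, hence slot 3 = white.
Among the 3 still-open variables, yellow fits only slot 1 (and all 3 values in {blue, pink, yellow} must be used), so slot 1 = yellow.
No further eliminations apply; slot 2 can still be any of blue, pink.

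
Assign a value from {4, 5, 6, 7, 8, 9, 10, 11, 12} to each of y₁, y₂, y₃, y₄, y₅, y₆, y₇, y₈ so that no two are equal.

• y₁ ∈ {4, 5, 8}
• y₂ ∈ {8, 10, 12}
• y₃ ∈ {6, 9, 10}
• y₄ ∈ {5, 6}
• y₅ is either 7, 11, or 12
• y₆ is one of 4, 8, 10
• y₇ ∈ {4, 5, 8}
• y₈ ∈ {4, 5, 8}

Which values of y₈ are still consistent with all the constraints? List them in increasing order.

The 3 variables y₁, y₇, y₈ are confined to {4, 5, 8}, which locks those values in; drop them from y₂, y₄, y₆.
y₄'s domain is down to {6}, so y₄ = 6. Remove 6 from y₃.
y₆'s domain is down to {10}, so y₆ = 10. Remove 10 from y₂, y₃.
y₂'s domain is down to {12}, so y₂ = 12. So y₅ can't be 12.
y₃'s domain is down to {9}, so y₃ = 9.
No further eliminations apply; y₈ can still be any of 4, 5, 8.

4, 5, 8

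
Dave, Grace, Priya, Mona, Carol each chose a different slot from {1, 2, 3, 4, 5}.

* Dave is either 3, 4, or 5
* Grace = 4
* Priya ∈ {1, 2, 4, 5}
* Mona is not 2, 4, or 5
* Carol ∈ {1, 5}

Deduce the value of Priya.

2

Grace has just one choice, so Grace = 4. Eliminate 4 elsewhere: Dave, Priya.
The 4 still-open variables draw from only 4 values {1, 2, 3, 5}, so each is used; only Priya can be 2, hence Priya = 2.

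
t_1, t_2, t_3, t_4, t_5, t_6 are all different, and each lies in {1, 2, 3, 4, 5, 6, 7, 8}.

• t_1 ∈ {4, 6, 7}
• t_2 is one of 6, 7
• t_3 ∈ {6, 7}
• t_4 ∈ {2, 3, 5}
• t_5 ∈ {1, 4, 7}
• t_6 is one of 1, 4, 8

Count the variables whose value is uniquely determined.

3

The 2 variables t_2 and t_3 are confined to {6, 7}, which locks those values in; drop them from t_1, t_5.
t_1's domain is down to {4}, so t_1 = 4. So t_5, t_6 can't be 4.
t_5's domain is down to {1}, so t_5 = 1. Eliminate 1 elsewhere: t_6.
t_6 must be 8 (only option left).
Determined: t_1=4, t_5=1, t_6=8. The other variables each still have more than one consistent value. That makes 3.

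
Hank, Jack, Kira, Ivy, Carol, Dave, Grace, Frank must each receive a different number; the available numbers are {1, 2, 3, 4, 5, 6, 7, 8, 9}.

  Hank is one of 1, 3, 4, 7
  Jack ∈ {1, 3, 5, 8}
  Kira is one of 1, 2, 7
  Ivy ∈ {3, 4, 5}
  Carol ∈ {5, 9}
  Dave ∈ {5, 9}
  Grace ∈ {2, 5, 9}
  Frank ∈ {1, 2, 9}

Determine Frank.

1

Among the 8 variables, 8 fits only Jack (and all 8 values in {1, 2, 3, 4, 5, 7, 8, 9} must be used), so Jack = 8.
The 2 variables Carol and Dave are confined to {5, 9}, which locks those values in; drop them from Ivy, Grace, Frank.
Grace's domain is down to {2}, so Grace = 2. Strike 2 from Kira, Frank.
So Frank = 1.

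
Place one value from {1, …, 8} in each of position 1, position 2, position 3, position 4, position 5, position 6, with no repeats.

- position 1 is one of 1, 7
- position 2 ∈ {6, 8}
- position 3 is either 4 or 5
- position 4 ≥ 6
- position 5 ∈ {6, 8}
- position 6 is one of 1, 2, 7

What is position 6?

2

position 2 and position 5 between them cover only {6, 8} — a naked pair. Remove those values from position 4.
position 4's domain is down to {7}, so position 4 = 7. So position 1, position 6 can't be 7.
That leaves position 1 = 1. Remove 1 from position 6.
So position 6 = 2.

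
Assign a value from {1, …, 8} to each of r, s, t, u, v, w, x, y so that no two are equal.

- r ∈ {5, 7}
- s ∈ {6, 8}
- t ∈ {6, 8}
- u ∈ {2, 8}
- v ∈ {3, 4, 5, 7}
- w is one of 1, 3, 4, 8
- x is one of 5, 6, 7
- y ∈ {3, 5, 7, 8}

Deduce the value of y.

3

The 8 variables draw from only 8 values {1, 2, 3, 4, 5, 6, 7, 8}, so each is used; only w can be 1, hence w = 1.
The 7 still-open variables together cover exactly {2, 3, 4, 5, 6, 7, 8} — 7 values for 7 variables — and 2 appears only in u's list, so u = 2.
The 6 still-open variables together cover exactly {3, 4, 5, 6, 7, 8} — 6 values for 6 variables — and 4 appears only in v's list, so v = 4.
The 5 still-open variables together cover exactly {3, 5, 6, 7, 8} — 5 values for 5 variables — and 3 appears only in y's list, so y = 3.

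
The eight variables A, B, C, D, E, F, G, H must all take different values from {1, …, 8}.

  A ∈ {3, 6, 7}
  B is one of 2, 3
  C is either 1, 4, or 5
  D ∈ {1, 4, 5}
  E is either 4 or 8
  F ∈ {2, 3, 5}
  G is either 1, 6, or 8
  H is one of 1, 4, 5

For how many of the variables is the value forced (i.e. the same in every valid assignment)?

3

The 8 variables draw from only 8 values {1, 2, 3, 4, 5, 6, 7, 8}, so each is used; only A can be 7, hence A = 7.
Among the 7 still-open variables, 6 fits only G (and all 7 values in {1, 2, 3, 4, 5, 6, 8} must be used), so G = 6.
The 6 still-open variables draw from only 6 values {1, 2, 3, 4, 5, 8}, so each is used; only E can be 8, hence E = 8.
The 3 variables C, D, H are confined to {1, 4, 5}, which locks those values in; drop them from F.
Determined: A=7, E=8, G=6. The other variables each still have more than one consistent value. That makes 3.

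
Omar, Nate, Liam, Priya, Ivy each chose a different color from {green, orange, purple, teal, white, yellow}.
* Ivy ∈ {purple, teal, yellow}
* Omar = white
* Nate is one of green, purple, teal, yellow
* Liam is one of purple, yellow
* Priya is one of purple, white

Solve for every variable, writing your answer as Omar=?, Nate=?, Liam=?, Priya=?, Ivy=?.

Omar's domain is down to {white}, so Omar = white. Strike white from Priya.
Priya's domain is down to {purple}, so Priya = purple. Eliminate purple elsewhere: Nate, Liam, Ivy.
Liam must be yellow (only option left). So Nate, Ivy can't be yellow.
Ivy has just one choice, so Ivy = teal. Eliminate teal elsewhere: Nate.
Nate's domain is down to {green}, so Nate = green.

Omar=white, Nate=green, Liam=yellow, Priya=purple, Ivy=teal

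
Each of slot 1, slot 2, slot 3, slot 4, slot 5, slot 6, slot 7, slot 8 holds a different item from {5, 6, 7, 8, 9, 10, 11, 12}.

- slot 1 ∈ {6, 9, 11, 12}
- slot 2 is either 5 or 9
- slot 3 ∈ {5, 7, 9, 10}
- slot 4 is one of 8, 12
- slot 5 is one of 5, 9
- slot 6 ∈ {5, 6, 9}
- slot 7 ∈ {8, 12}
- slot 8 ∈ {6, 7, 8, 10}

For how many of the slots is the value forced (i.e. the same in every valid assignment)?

2

The 8 variables together cover exactly {5, 6, 7, 8, 9, 10, 11, 12} — 8 values for 8 variables — and 11 appears only in slot 1's list, so slot 1 = 11.
slot 2 and slot 5 between them cover only {5, 9} — a naked pair. Remove those values from slot 3, slot 6.
slot 6 must be 6 (only option left). Remove 6 from slot 8.
slot 4 and slot 7 share exactly the 2 values {8, 12}; by pigeonhole those values go to them, so strike 8, 12 from slot 8.
Determined: slot 1=11, slot 6=6. The other slots each still have more than one consistent value. That makes 2.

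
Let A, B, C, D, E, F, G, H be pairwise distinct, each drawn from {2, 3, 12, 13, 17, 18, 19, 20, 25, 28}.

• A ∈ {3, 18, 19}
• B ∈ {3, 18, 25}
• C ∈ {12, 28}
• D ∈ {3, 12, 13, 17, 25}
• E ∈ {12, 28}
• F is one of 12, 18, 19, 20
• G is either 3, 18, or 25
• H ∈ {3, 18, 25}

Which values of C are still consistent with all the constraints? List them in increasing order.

C and E between them cover only {12, 28} — a naked pair. Remove those values from D, F.
B, G, H share exactly the 3 values {3, 18, 25}; by pigeonhole those values go to them, so strike 3, 18, 25 from A, D, F.
That leaves A = 19. So F can't be 19.
That leaves F = 20.
No further eliminations apply; C can still be any of 12, 28.

12, 28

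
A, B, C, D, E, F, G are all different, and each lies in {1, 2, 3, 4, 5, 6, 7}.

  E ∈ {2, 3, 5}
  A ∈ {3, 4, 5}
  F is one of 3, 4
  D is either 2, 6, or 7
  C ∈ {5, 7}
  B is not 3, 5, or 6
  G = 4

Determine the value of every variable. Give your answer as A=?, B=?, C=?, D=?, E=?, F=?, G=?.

A=5, B=1, C=7, D=6, E=2, F=3, G=4

G's domain is down to {4}, so G = 4. Strike 4 from A, B, F.
F's domain is down to {3}, so F = 3. Eliminate 3 elsewhere: A, E.
A has just one choice, so A = 5. Strike 5 from C, E.
C must be 7 (only option left). So B, D can't be 7.
E has just one choice, so E = 2. Eliminate 2 elsewhere: B, D.
B must be 1 (only option left).
D's domain is down to {6}, so D = 6.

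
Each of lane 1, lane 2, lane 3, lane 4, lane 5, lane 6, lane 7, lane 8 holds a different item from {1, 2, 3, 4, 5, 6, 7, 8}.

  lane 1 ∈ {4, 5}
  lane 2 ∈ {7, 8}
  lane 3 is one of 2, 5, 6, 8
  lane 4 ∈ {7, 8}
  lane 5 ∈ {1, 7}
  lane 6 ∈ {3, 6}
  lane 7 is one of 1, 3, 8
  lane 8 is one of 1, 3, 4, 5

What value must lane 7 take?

3

The 8 variables together cover exactly {1, 2, 3, 4, 5, 6, 7, 8} — 8 values for 8 variables — and 2 appears only in lane 3's list, so lane 3 = 2.
Among the 7 still-open variables, 6 fits only lane 6 (and all 7 values in {1, 3, 4, 5, 6, 7, 8} must be used), so lane 6 = 6.
lane 2 and lane 4 share exactly the 2 values {7, 8}; by pigeonhole those values go to them, so strike 7, 8 from lane 5, lane 7.
lane 5's domain is down to {1}, so lane 5 = 1. Eliminate 1 elsewhere: lane 7, lane 8.
So lane 7 = 3.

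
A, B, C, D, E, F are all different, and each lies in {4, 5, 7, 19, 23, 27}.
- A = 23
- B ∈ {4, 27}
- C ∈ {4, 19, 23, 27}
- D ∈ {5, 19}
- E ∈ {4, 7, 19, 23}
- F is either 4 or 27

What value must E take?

A must be 23 (only option left). So C, E can't be 23.
Among the 5 still-open variables, 5 fits only D (and all 5 values in {4, 5, 7, 19, 27} must be used), so D = 5.
The 4 still-open variables together cover exactly {4, 7, 19, 27} — 4 values for 4 variables — and 7 appears only in E's list, so E = 7.

7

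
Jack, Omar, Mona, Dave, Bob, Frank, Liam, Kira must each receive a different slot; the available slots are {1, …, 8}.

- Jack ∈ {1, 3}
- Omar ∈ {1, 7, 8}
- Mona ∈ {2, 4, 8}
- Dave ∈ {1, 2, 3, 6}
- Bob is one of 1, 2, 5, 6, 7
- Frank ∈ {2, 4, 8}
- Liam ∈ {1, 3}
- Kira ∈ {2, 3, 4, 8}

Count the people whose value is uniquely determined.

3

The 8 variables draw from only 8 values {1, 2, 3, 4, 5, 6, 7, 8}, so each is used; only Bob can be 5, hence Bob = 5.
Among the 7 still-open variables, 6 fits only Dave (and all 7 values in {1, 2, 3, 4, 6, 7, 8} must be used), so Dave = 6.
The 6 still-open variables together cover exactly {1, 2, 3, 4, 7, 8} — 6 values for 6 variables — and 7 appears only in Omar's list, so Omar = 7.
Jack and Liam share exactly the 2 values {1, 3}; by pigeonhole those values go to them, so strike 1, 3 from Kira.
Determined: Omar=7, Dave=6, Bob=5. The other people each still have more than one consistent value. That makes 3.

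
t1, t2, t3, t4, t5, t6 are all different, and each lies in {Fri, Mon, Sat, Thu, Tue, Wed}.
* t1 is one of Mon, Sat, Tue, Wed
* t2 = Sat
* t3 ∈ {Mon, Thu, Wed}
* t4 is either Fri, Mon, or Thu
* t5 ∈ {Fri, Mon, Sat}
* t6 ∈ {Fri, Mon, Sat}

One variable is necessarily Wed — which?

t3

t2's domain is down to {Sat}, so t2 = Sat. Strike Sat from t1, t5, t6.
Among the 5 still-open variables, Tue fits only t1 (and all 5 values in {Fri, Mon, Thu, Tue, Wed} must be used), so t1 = Tue.
The 4 still-open variables draw from only 4 values {Fri, Mon, Thu, Wed}, so each is used; only t3 can be Wed, hence t3 = Wed.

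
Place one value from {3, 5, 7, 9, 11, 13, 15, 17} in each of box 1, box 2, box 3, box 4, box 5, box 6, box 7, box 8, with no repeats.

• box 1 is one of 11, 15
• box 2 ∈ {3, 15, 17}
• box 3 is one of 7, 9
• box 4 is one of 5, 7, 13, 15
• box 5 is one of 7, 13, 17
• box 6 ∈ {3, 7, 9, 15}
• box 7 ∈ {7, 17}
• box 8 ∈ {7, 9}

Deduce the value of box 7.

17

The 8 variables draw from only 8 values {3, 5, 7, 9, 11, 13, 15, 17}, so each is used; only box 4 can be 5, hence box 4 = 5.
Among the 7 still-open variables, 11 fits only box 1 (and all 7 values in {3, 7, 9, 11, 13, 15, 17} must be used), so box 1 = 11.
The 6 still-open variables draw from only 6 values {3, 7, 9, 13, 15, 17}, so each is used; only box 5 can be 13, hence box 5 = 13.
box 3 and box 8 share exactly the 2 values {7, 9}; by pigeonhole those values go to them, so strike 7, 9 from box 6, box 7.
So box 7 = 17.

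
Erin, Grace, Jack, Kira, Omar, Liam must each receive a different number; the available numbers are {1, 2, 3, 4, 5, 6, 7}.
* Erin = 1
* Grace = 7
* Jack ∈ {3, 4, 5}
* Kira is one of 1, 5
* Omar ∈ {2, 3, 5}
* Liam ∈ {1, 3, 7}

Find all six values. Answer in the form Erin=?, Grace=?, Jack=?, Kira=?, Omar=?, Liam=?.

Erin must be 1 (only option left). Strike 1 from Kira, Liam.
Grace must be 7 (only option left). So Liam can't be 7.
Kira has just one choice, so Kira = 5. Eliminate 5 elsewhere: Jack, Omar.
Liam must be 3 (only option left). So Jack, Omar can't be 3.
Jack has just one choice, so Jack = 4.
Omar's domain is down to {2}, so Omar = 2.

Erin=1, Grace=7, Jack=4, Kira=5, Omar=2, Liam=3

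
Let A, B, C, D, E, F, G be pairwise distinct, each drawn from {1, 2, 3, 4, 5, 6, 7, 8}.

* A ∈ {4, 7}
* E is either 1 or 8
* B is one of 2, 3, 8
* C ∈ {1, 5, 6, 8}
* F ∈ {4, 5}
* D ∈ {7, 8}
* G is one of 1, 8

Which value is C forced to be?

6

E and G share exactly the 2 values {1, 8}; by pigeonhole those values go to them, so strike 1, 8 from B, C, D.
That leaves D = 7. Strike 7 from A.
A's domain is down to {4}, so A = 4. Strike 4 from F.
F has just one choice, so F = 5. Remove 5 from C.
So C = 6.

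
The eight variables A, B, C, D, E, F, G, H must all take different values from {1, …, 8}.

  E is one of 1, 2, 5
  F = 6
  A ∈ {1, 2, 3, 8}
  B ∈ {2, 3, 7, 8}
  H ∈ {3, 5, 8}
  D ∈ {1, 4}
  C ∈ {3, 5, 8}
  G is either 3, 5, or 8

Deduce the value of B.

F's domain is down to {6}, so F = 6.
The 7 still-open variables together cover exactly {1, 2, 3, 4, 5, 7, 8} — 7 values for 7 variables — and 4 appears only in D's list, so D = 4.
The 6 still-open variables together cover exactly {1, 2, 3, 5, 7, 8} — 6 values for 6 variables — and 7 appears only in B's list, so B = 7.

7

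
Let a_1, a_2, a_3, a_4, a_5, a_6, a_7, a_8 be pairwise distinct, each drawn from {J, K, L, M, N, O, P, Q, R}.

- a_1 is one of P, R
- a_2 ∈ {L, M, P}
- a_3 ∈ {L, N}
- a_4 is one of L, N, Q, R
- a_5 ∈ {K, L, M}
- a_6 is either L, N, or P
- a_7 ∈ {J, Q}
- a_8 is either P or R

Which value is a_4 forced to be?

The 8 variables together cover exactly {J, K, L, M, N, P, Q, R} — 8 values for 8 variables — and J appears only in a_7's list, so a_7 = J.
The 7 still-open variables together cover exactly {K, L, M, N, P, Q, R} — 7 values for 7 variables — and K appears only in a_5's list, so a_5 = K.
Among the 6 still-open variables, M fits only a_2 (and all 6 values in {L, M, N, P, Q, R} must be used), so a_2 = M.
The 5 still-open variables together cover exactly {L, N, P, Q, R} — 5 values for 5 variables — and Q appears only in a_4's list, so a_4 = Q.

Q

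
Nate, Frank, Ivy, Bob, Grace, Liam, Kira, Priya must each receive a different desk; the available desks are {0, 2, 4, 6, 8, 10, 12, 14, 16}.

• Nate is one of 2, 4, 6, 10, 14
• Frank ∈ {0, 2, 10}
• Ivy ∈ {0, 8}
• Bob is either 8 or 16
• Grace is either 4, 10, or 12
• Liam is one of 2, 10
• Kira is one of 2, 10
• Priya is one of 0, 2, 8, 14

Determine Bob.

Liam and Kira share exactly the 2 values {2, 10}; by pigeonhole those values go to them, so strike 2, 10 from Nate, Frank, Grace, Priya.
Frank must be 0 (only option left). Remove 0 from Ivy, Priya.
Ivy must be 8 (only option left). So Bob, Priya can't be 8.
So Bob = 16.

16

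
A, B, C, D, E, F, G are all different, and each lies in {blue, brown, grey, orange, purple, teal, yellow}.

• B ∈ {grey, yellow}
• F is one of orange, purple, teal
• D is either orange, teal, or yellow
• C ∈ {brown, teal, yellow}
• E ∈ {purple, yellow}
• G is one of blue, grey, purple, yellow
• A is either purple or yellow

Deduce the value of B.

grey

Among the 7 variables, blue fits only G (and all 7 values in {blue, brown, grey, orange, purple, teal, yellow} must be used), so G = blue.
The 6 still-open variables draw from only 6 values {brown, grey, orange, purple, teal, yellow}, so each is used; only C can be brown, hence C = brown.
The 5 still-open variables draw from only 5 values {grey, orange, purple, teal, yellow}, so each is used; only B can be grey, hence B = grey.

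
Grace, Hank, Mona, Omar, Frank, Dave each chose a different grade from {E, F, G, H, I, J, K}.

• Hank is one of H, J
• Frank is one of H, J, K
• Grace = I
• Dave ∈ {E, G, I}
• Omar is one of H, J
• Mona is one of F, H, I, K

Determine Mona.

F

Grace's domain is down to {I}, so Grace = I. So Mona, Dave can't be I.
Hank and Omar share exactly the 2 values {H, J}; by pigeonhole those values go to them, so strike H, J from Mona, Frank.
Frank has just one choice, so Frank = K. Strike K from Mona.
So Mona = F.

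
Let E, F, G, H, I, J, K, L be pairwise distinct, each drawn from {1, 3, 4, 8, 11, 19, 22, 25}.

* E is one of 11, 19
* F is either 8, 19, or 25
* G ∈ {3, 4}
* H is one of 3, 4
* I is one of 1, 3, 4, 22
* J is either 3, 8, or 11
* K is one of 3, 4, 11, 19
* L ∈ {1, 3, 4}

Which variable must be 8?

J

The 8 variables together cover exactly {1, 3, 4, 8, 11, 19, 22, 25} — 8 values for 8 variables — and 22 appears only in I's list, so I = 22.
The 7 still-open variables together cover exactly {1, 3, 4, 8, 11, 19, 25} — 7 values for 7 variables — and 1 appears only in L's list, so L = 1.
The 6 still-open variables together cover exactly {3, 4, 8, 11, 19, 25} — 6 values for 6 variables — and 25 appears only in F's list, so F = 25.
Among the 5 still-open variables, 8 fits only J (and all 5 values in {3, 4, 8, 11, 19} must be used), so J = 8.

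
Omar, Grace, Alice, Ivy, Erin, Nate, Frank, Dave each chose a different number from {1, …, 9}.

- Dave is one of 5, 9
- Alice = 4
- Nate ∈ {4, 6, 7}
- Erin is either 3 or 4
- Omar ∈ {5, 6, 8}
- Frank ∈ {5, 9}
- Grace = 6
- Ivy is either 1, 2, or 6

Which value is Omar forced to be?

8

Grace has just one choice, so Grace = 6. Eliminate 6 elsewhere: Omar, Ivy, Nate.
Alice's domain is down to {4}, so Alice = 4. Eliminate 4 elsewhere: Erin, Nate.
Erin has just one choice, so Erin = 3.
That leaves Nate = 7.
Frank and Dave share exactly the 2 values {5, 9}; by pigeonhole those values go to them, so strike 5, 9 from Omar.
So Omar = 8.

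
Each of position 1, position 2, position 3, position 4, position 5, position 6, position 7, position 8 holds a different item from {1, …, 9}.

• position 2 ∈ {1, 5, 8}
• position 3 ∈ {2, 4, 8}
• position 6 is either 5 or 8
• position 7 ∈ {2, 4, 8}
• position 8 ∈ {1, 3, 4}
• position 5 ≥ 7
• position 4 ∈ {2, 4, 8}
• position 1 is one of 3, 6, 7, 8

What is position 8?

The 3 variables position 3, position 4, position 7 are confined to {2, 4, 8}, which locks those values in; drop them from position 1, position 2, position 5, position 6, position 8.
position 6 has just one choice, so position 6 = 5. Eliminate 5 elsewhere: position 2.
That leaves position 2 = 1. Remove 1 from position 8.
So position 8 = 3.

3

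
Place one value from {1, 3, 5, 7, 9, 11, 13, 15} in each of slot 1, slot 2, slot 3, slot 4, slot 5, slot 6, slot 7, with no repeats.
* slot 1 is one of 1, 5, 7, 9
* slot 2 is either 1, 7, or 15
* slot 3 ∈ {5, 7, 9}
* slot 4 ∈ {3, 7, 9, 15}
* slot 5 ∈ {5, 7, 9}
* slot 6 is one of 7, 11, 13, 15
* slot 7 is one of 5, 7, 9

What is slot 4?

slot 3, slot 5, slot 7 between them cover only {5, 7, 9} — a naked triple. Remove those values from slot 1, slot 2, slot 4, slot 6.
slot 1 has just one choice, so slot 1 = 1. Strike 1 from slot 2.
slot 2 has just one choice, so slot 2 = 15. Eliminate 15 elsewhere: slot 4, slot 6.
So slot 4 = 3.

3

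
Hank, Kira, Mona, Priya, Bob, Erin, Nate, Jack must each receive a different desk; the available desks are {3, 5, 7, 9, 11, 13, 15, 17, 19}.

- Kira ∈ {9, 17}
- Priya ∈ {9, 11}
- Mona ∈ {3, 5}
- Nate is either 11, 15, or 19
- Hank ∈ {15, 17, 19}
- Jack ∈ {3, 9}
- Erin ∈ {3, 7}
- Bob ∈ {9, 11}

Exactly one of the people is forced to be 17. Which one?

The 8 variables draw from only 8 values {3, 5, 7, 9, 11, 15, 17, 19}, so each is used; only Mona can be 5, hence Mona = 5.
The 7 still-open variables together cover exactly {3, 7, 9, 11, 15, 17, 19} — 7 values for 7 variables — and 7 appears only in Erin's list, so Erin = 7.
The 6 still-open variables together cover exactly {3, 9, 11, 15, 17, 19} — 6 values for 6 variables — and 3 appears only in Jack's list, so Jack = 3.
The 2 variables Priya and Bob are confined to {9, 11}, which locks those values in; drop them from Kira, Nate.
So 17 goes to Kira.

Kira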